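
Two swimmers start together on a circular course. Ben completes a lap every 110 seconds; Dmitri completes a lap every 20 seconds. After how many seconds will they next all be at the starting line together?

220 seconds

The first simultaneous occurrence is after LCM of the individual periods.
110 = 2 × 5 × 11
20 = 2^2 × 5
LCM(110, 20) = 2^2 × 5 × 11 = 220.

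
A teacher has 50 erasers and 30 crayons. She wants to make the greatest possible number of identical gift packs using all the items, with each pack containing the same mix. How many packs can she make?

10 packs

By the Euclidean algorithm:
50 = 1 × 30 + 20
30 = 1 × 20 + 10
20 = 2 × 10 + 0
gcd(50, 30) = 10.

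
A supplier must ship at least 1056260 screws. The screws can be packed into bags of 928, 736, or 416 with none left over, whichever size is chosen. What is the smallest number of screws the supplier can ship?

1109888

The number of screws must be a common multiple of 928, 736, and 416, so a multiple of their LCM.
928 = 2^5 × 29
736 = 2^5 × 23
416 = 2^5 × 13
LCM(928, 736, 416) = 2^5 × 13 × 23 × 29 = 277472.
Smallest multiple of 277472 that is ≥ 1056260: ⌈1056260/277472⌉ × 277472 = 4 × 277472 = 1109888.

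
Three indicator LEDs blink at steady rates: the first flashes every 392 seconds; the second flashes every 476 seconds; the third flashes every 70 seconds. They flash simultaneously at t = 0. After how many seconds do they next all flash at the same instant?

The first simultaneous occurrence is after LCM of the individual periods.
392 = 2^3 × 7^2
476 = 2^2 × 7 × 17
70 = 2 × 5 × 7
LCM(392, 476, 70) = 2^3 × 5 × 7^2 × 17 = 33320.

33320 seconds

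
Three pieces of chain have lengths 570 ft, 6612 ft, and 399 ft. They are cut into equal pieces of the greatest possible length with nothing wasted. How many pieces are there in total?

Piece length = gcd(570, 6612, 399).
570 = 2 × 3 × 5 × 19
6612 = 2^2 × 3 × 19 × 29
399 = 3 × 7 × 19
gcd(570, 6612, 399) = 3 × 19 = 57.
Total pieces = 570/57 + 6612/57 + 399/57 = 10 + 116 + 7 = 133.

133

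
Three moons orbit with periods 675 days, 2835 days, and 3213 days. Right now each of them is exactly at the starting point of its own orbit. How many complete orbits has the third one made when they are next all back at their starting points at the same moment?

The first common completion time is the LCM of the periods.
675 = 3^3 × 5^2
2835 = 3^4 × 5 × 7
3213 = 3^3 × 7 × 17
LCM(675, 2835, 3213) = 3^4 × 5^2 × 7 × 17 = 240975.
Orbits for period 3213: 240975 / 3213 = 75.

75 orbits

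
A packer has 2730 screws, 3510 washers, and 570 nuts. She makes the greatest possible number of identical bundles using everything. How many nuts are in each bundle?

Number of bundles = gcd(2730, 3510, 570).
2730 = 2 × 3 × 5 × 7 × 13
3510 = 2 × 3^3 × 5 × 13
570 = 2 × 3 × 5 × 19
gcd(2730, 3510, 570) = 2 × 3 × 5 = 30.
nuts per bundle = 570 / 30 = 19.

19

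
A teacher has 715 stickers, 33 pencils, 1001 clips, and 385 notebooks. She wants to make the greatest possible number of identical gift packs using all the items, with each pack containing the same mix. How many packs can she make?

11 packs

The pack count must divide each quantity, so the greatest is gcd(715, 33, 1001, 385).
715 = 5 × 11 × 13
33 = 3 × 11
1001 = 7 × 11 × 13
385 = 5 × 7 × 11
gcd(715, 33, 1001, 385) = 11.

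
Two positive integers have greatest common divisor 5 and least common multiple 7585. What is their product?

37925

For any two positive integers, gcd × lcm = product = 5 × 7585 = 37925.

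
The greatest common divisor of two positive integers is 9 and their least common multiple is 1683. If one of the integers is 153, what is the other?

99

For two integers, gcd × lcm = product, so the other is (9 × 1683) / 153 = 15147 / 153 = 99.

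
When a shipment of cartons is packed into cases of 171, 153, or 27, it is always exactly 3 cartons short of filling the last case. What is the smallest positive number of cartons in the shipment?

Being 3 short of a full case of size k means N ≡ −3 (mod k), i.e. N + 3 is a multiple of each size.
171 = 3^2 × 19
153 = 3^2 × 17
27 = 3^3
LCM(171, 153, 27) = 3^3 × 17 × 19 = 8721.
Smallest positive N is 8721 − 3 = 8718.

8718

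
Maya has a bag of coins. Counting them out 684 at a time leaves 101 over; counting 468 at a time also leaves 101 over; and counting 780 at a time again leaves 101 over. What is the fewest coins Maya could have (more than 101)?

44561

N − 101 must be a common multiple of 684, 468, and 780.
684 = 2^2 × 3^2 × 19
468 = 2^2 × 3^2 × 13
780 = 2^2 × 3 × 5 × 13
LCM(684, 468, 780) = 2^2 × 3^2 × 5 × 13 × 19 = 44460.
Smallest N > 101 is LCM + 101 = 44460 + 101 = 44561.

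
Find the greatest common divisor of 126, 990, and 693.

126 = 2 × 3^2 × 7
990 = 2 × 3^2 × 5 × 11
693 = 3^2 × 7 × 11
gcd(126, 990, 693) = 3^2 = 9.

9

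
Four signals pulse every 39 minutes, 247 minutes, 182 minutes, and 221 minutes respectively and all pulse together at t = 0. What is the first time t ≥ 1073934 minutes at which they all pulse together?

Joint pulses occur at multiples of LCM(39, 247, 182, 221).
39 = 3 × 13
247 = 13 × 19
182 = 2 × 7 × 13
221 = 13 × 17
LCM(39, 247, 182, 221) = 2 × 3 × 7 × 13 × 17 × 19 = 176358.
Smallest multiple of 176358 that is ≥ 1073934: ⌈1073934/176358⌉ × 176358 = 7 × 176358 = 1234506.

1234506 minutes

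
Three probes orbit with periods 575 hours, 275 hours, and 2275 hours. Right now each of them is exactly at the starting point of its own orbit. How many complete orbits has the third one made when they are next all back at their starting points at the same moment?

253 orbits

All finish a whole number of cycles simultaneously at t = LCM of the periods.
575 = 5^2 × 23
275 = 5^2 × 11
2275 = 5^2 × 7 × 13
LCM(575, 275, 2275) = 5^2 × 7 × 11 × 13 × 23 = 575575.
Orbits for period 2275: 575575 / 2275 = 253.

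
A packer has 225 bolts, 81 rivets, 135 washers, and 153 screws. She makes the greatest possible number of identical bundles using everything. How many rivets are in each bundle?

9

Number of bundles = gcd(225, 81, 135, 153).
225 = 3^2 × 5^2
81 = 3^4
135 = 3^3 × 5
153 = 3^2 × 17
gcd(225, 81, 135, 153) = 3^2 = 9.
rivets per bundle = 81 / 9 = 9.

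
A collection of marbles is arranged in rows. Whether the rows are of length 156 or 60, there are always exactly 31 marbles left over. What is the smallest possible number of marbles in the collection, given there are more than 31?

811

N − 31 must be a common multiple of 156 and 60.
156 = 2^2 × 3 × 13
60 = 2^2 × 3 × 5
LCM(156, 60) = 2^2 × 3 × 5 × 13 = 780.
Smallest N > 31 is LCM + 31 = 780 + 31 = 811.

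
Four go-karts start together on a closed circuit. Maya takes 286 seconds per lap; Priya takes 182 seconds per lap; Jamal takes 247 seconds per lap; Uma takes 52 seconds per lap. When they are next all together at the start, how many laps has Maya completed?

The first common completion time is the LCM of the periods.
286 = 2 × 11 × 13
182 = 2 × 7 × 13
247 = 13 × 19
52 = 2^2 × 13
LCM(286, 182, 247, 52) = 2^2 × 7 × 11 × 13 × 19 = 76076.
Laps for period 286: 76076 / 286 = 266.

266 laps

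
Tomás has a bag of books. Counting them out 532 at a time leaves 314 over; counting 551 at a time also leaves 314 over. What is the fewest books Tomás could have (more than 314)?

N − 314 must be a common multiple of 532 and 551.
532 = 2^2 × 7 × 19
551 = 19 × 29
LCM(532, 551) = 2^2 × 7 × 19 × 29 = 15428.
Smallest N > 314 is LCM + 314 = 15428 + 314 = 15742.

15742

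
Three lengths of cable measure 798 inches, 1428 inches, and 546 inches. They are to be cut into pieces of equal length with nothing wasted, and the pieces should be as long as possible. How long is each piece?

42 inches

Each piece length must divide every original length, so the longest possible is gcd(798, 1428, 546).
798 = 2 × 3 × 7 × 19
1428 = 2^2 × 3 × 7 × 17
546 = 2 × 3 × 7 × 13
gcd(798, 1428, 546) = 2 × 3 × 7 = 42.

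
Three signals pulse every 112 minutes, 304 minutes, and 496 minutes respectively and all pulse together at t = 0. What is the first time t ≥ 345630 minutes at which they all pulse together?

395808 minutes

Joint pulses occur at multiples of LCM(112, 304, 496).
112 = 2^4 × 7
304 = 2^4 × 19
496 = 2^4 × 31
LCM(112, 304, 496) = 2^4 × 7 × 19 × 31 = 65968.
Smallest multiple of 65968 that is ≥ 345630: ⌈345630/65968⌉ × 65968 = 6 × 65968 = 395808.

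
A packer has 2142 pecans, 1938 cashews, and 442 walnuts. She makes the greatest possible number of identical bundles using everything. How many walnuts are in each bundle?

Number of bundles = gcd(2142, 1938, 442).
2142 = 2 × 3^2 × 7 × 17
1938 = 2 × 3 × 17 × 19
442 = 2 × 13 × 17
gcd(2142, 1938, 442) = 2 × 17 = 34.
walnuts per bundle = 442 / 34 = 13.

13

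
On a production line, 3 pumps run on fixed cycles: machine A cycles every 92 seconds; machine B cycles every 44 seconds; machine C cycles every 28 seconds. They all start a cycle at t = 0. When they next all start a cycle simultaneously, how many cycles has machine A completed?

77 cycles

They are all back at their starting positions together after one LCM of the periods.
92 = 2^2 × 23
44 = 2^2 × 11
28 = 2^2 × 7
LCM(92, 44, 28) = 2^2 × 7 × 11 × 23 = 7084.
Cycles for period 92: 7084 / 92 = 77.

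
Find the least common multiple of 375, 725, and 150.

375 = 3 × 5^3
725 = 5^2 × 29
150 = 2 × 3 × 5^2
LCM(375, 725, 150) = 2 × 3 × 5^3 × 29 = 21750.

21750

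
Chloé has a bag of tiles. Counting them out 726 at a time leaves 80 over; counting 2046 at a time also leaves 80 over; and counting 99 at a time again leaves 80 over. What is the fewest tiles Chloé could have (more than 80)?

67598

N − 80 must be a common multiple of 726, 2046, and 99.
726 = 2 × 3 × 11^2
2046 = 2 × 3 × 11 × 31
99 = 3^2 × 11
LCM(726, 2046, 99) = 2 × 3^2 × 11^2 × 31 = 67518.
Smallest N > 80 is LCM + 80 = 67518 + 80 = 67598.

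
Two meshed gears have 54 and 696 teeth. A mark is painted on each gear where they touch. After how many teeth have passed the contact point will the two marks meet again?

They coincide at every common multiple of the periods; the first is the LCM.
54 = 2 × 3^3
696 = 2^3 × 3 × 29
LCM(54, 696) = 2^3 × 3^3 × 29 = 6264.

6264 teeth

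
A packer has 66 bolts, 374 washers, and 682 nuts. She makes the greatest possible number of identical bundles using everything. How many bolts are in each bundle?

3

Number of bundles = gcd(66, 374, 682).
66 = 2 × 3 × 11
374 = 2 × 11 × 17
682 = 2 × 11 × 31
gcd(66, 374, 682) = 2 × 11 = 22.
bolts per bundle = 66 / 22 = 3.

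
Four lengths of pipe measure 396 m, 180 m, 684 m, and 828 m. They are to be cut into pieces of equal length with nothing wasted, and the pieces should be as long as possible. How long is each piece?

36 m

The greatest length dividing all of 396, 180, 684, and 828 is their gcd.
396 = 2^2 × 3^2 × 11
180 = 2^2 × 3^2 × 5
684 = 2^2 × 3^2 × 19
828 = 2^2 × 3^2 × 23
gcd(396, 180, 684, 828) = 2^2 × 3^2 = 36.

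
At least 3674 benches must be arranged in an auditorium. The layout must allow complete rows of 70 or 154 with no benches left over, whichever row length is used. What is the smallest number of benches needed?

3850

The number of benches must be a common multiple of 70 and 154, so a multiple of their LCM.
70 = 2 × 5 × 7
154 = 2 × 7 × 11
LCM(70, 154) = 2 × 5 × 7 × 11 = 770.
Smallest multiple of 770 that is ≥ 3674: ⌈3674/770⌉ × 770 = 5 × 770 = 3850.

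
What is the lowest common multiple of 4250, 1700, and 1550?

263500

4250 = 2 × 5^3 × 17
1700 = 2^2 × 5^2 × 17
1550 = 2 × 5^2 × 31
LCM(4250, 1700, 1550) = 2^2 × 5^3 × 17 × 31 = 263500.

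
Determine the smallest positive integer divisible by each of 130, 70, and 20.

130 = 2 × 5 × 13
70 = 2 × 5 × 7
20 = 2^2 × 5
LCM(130, 70, 20) = 2^2 × 5 × 7 × 13 = 1820.

1820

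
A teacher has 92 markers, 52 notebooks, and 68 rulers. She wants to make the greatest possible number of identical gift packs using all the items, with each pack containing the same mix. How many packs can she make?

The pack count must divide each quantity, so the greatest is gcd(92, 52, 68).
92 = 2^2 × 23
52 = 2^2 × 13
68 = 2^2 × 17
gcd(92, 52, 68) = 2^2 = 4.

4 packs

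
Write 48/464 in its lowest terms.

3/29

48 = 2^4 × 3
464 = 2^4 × 29
gcd(48, 464) = 2^4 = 16.
Divide numerator and denominator by 16: 48/464 = 3/29.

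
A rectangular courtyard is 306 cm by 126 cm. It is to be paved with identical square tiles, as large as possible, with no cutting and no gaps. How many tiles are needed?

119

Tile side = gcd(306, 126).
306 = 2 × 3^2 × 17
126 = 2 × 3^2 × 7
gcd(306, 126) = 2 × 3^2 = 18.
Tiles: (306/18) × (126/18) = 17 × 7 = 119.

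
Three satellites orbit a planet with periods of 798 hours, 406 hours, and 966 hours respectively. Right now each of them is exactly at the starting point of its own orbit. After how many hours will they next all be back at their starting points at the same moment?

532266 hours

They coincide at every common multiple of the periods; the first is the LCM.
798 = 2 × 3 × 7 × 19
406 = 2 × 7 × 29
966 = 2 × 3 × 7 × 23
LCM(798, 406, 966) = 2 × 3 × 7 × 19 × 23 × 29 = 532266.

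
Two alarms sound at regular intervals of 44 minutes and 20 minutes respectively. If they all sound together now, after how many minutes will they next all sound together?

They coincide at every common multiple of the periods; the first is the LCM.
44 = 2^2 × 11
20 = 2^2 × 5
LCM(44, 20) = 2^2 × 5 × 11 = 220.

220 minutes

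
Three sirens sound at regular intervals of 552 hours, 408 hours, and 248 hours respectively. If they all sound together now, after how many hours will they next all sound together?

They coincide at every common multiple of the periods; the first is the LCM.
552 = 2^3 × 3 × 23
408 = 2^3 × 3 × 17
248 = 2^3 × 31
LCM(552, 408, 248) = 2^3 × 3 × 17 × 23 × 31 = 290904.

290904 hours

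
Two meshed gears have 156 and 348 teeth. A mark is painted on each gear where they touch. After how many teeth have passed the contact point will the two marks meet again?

4524 teeth

We need the least common multiple of the intervals.
156 = 2^2 × 3 × 13
348 = 2^2 × 3 × 29
LCM(156, 348) = 2^2 × 3 × 13 × 29 = 4524.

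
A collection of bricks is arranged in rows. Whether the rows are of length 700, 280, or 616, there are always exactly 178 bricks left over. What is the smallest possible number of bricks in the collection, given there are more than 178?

N − 178 must be a common multiple of 700, 280, and 616.
700 = 2^2 × 5^2 × 7
280 = 2^3 × 5 × 7
616 = 2^3 × 7 × 11
LCM(700, 280, 616) = 2^3 × 5^2 × 7 × 11 = 15400.
Smallest N > 178 is LCM + 178 = 15400 + 178 = 15578.

15578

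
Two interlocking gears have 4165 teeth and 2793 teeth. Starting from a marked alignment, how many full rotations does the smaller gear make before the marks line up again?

All finish a whole number of cycles simultaneously at t = LCM of the periods.
4165 = 5 × 7^2 × 17
2793 = 3 × 7^2 × 19
LCM(4165, 2793) = 3 × 5 × 7^2 × 17 × 19 = 237405.
Rotations for period 2793: 237405 / 2793 = 85.

85 rotations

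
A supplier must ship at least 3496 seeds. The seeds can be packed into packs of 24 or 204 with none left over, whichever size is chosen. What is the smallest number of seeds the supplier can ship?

The number of seeds must be a common multiple of 24 and 204, so a multiple of their LCM.
24 = 2^3 × 3
204 = 2^2 × 3 × 17
LCM(24, 204) = 2^3 × 3 × 17 = 408.
Smallest multiple of 408 that is ≥ 3496: ⌈3496/408⌉ × 408 = 9 × 408 = 3672.

3672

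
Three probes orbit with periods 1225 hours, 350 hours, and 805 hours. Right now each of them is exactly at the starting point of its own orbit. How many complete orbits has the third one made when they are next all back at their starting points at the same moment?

The first common completion time is the LCM of the periods.
1225 = 5^2 × 7^2
350 = 2 × 5^2 × 7
805 = 5 × 7 × 23
LCM(1225, 350, 805) = 2 × 5^2 × 7^2 × 23 = 56350.
Orbits for period 805: 56350 / 805 = 70.

70 orbits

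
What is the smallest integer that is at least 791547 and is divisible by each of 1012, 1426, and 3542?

878416

The integer must be a common multiple of 1012, 1426, and 3542, so a multiple of their LCM.
1012 = 2^2 × 11 × 23
1426 = 2 × 23 × 31
3542 = 2 × 7 × 11 × 23
LCM(1012, 1426, 3542) = 2^2 × 7 × 11 × 23 × 31 = 219604.
Smallest multiple of 219604 that is ≥ 791547: ⌈791547/219604⌉ × 219604 = 4 × 219604 = 878416.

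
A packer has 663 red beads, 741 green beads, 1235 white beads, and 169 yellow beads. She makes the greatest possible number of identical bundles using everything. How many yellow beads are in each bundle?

Number of bundles = gcd(663, 741, 1235, 169).
663 = 3 × 13 × 17
741 = 3 × 13 × 19
1235 = 5 × 13 × 19
169 = 13^2
gcd(663, 741, 1235, 169) = 13.
yellow beads per bundle = 169 / 13 = 13.

13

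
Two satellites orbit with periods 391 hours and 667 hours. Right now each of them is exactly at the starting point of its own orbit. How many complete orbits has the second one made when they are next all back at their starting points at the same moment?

All finish a whole number of cycles simultaneously at t = LCM of the periods.
391 = 17 × 23
667 = 23 × 29
LCM(391, 667) = 17 × 23 × 29 = 11339.
Orbits for period 667: 11339 / 667 = 17.

17 orbits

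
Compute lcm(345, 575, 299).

22425

345 = 3 × 5 × 23
575 = 5^2 × 23
299 = 13 × 23
LCM(345, 575, 299) = 3 × 5^2 × 13 × 23 = 22425.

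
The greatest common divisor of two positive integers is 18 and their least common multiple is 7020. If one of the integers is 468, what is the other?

For two integers, gcd × lcm = product, so the other is (18 × 7020) / 468 = 126360 / 468 = 270.

270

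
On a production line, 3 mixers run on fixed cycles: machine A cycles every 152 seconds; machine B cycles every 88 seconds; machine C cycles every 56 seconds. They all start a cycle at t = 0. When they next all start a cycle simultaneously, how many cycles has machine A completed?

The first common completion time is the LCM of the periods.
152 = 2^3 × 19
88 = 2^3 × 11
56 = 2^3 × 7
LCM(152, 88, 56) = 2^3 × 7 × 11 × 19 = 11704.
Cycles for period 152: 11704 / 152 = 77.

77 cycles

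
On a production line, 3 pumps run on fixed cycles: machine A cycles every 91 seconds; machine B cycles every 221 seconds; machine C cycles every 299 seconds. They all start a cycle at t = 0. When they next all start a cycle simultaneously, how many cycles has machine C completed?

119 cycles

The first common completion time is the LCM of the periods.
91 = 7 × 13
221 = 13 × 17
299 = 13 × 23
LCM(91, 221, 299) = 7 × 13 × 17 × 23 = 35581.
Cycles for period 299: 35581 / 299 = 119.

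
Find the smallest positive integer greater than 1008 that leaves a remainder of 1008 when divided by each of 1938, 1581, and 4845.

301398

N − 1008 must be a common multiple of 1938, 1581, and 4845.
1938 = 2 × 3 × 17 × 19
1581 = 3 × 17 × 31
4845 = 3 × 5 × 17 × 19
LCM(1938, 1581, 4845) = 2 × 3 × 5 × 17 × 19 × 31 = 300390.
Smallest N > 1008 is LCM + 1008 = 300390 + 1008 = 301398.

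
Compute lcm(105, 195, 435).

105 = 3 × 5 × 7
195 = 3 × 5 × 13
435 = 3 × 5 × 29
LCM(105, 195, 435) = 3 × 5 × 7 × 13 × 29 = 39585.

39585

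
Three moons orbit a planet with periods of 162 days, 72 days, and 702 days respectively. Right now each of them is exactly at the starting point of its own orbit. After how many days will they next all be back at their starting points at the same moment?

8424 days

They coincide at every common multiple of the periods; the first is the LCM.
162 = 2 × 3^4
72 = 2^3 × 3^2
702 = 2 × 3^3 × 13
LCM(162, 72, 702) = 2^3 × 3^4 × 13 = 8424.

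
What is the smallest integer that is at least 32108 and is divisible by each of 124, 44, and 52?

The integer must be a common multiple of 124, 44, and 52, so a multiple of their LCM.
124 = 2^2 × 31
44 = 2^2 × 11
52 = 2^2 × 13
LCM(124, 44, 52) = 2^2 × 11 × 13 × 31 = 17732.
Smallest multiple of 17732 that is ≥ 32108: ⌈32108/17732⌉ × 17732 = 2 × 17732 = 35464.

35464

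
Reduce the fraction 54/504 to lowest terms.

54 = 2 × 3^3
504 = 2^3 × 3^2 × 7
gcd(54, 504) = 2 × 3^2 = 18.
Divide numerator and denominator by 18: 54/504 = 3/28.

3/28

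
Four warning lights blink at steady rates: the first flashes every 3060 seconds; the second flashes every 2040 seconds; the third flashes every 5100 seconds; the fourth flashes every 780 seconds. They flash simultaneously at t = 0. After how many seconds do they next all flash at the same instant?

We need the least common multiple of the intervals.
3060 = 2^2 × 3^2 × 5 × 17
2040 = 2^3 × 3 × 5 × 17
5100 = 2^2 × 3 × 5^2 × 17
780 = 2^2 × 3 × 5 × 13
LCM(3060, 2040, 5100, 780) = 2^3 × 3^2 × 5^2 × 13 × 17 = 397800.

397800 seconds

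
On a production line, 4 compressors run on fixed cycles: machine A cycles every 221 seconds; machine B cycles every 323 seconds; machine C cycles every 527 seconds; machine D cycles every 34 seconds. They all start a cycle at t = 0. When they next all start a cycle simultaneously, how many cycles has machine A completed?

1178 cycles

They are all back at their starting positions together after one LCM of the periods.
221 = 13 × 17
323 = 17 × 19
527 = 17 × 31
34 = 2 × 17
LCM(221, 323, 527, 34) = 2 × 13 × 17 × 19 × 31 = 260338.
Cycles for period 221: 260338 / 221 = 1178.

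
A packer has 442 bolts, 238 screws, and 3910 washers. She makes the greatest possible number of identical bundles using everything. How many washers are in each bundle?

115

Number of bundles = gcd(442, 238, 3910).
442 = 2 × 13 × 17
238 = 2 × 7 × 17
3910 = 2 × 5 × 17 × 23
gcd(442, 238, 3910) = 2 × 17 = 34.
washers per bundle = 3910 / 34 = 115.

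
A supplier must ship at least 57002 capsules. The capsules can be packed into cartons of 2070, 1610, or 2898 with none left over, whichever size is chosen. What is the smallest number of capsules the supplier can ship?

57960

The number of capsules must be a common multiple of 2070, 1610, and 2898, so a multiple of their LCM.
2070 = 2 × 3^2 × 5 × 23
1610 = 2 × 5 × 7 × 23
2898 = 2 × 3^2 × 7 × 23
LCM(2070, 1610, 2898) = 2 × 3^2 × 5 × 7 × 23 = 14490.
Smallest multiple of 14490 that is ≥ 57002: ⌈57002/14490⌉ × 14490 = 4 × 14490 = 57960.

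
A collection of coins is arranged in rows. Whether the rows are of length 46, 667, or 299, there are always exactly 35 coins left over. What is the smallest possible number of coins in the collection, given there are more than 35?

17377

N − 35 must be a common multiple of 46, 667, and 299.
46 = 2 × 23
667 = 23 × 29
299 = 13 × 23
LCM(46, 667, 299) = 2 × 13 × 23 × 29 = 17342.
Smallest N > 35 is LCM + 35 = 17342 + 35 = 17377.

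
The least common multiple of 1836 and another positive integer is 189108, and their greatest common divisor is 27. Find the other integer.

2781

gcd × lcm = product of the two integers, so the other integer is (27 × 189108) / 1836 = 2781.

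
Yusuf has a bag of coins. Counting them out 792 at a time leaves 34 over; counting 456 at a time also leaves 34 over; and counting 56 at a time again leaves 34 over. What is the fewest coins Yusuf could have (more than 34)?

105370

N − 34 must be a common multiple of 792, 456, and 56.
792 = 2^3 × 3^2 × 11
456 = 2^3 × 3 × 19
56 = 2^3 × 7
LCM(792, 456, 56) = 2^3 × 3^2 × 7 × 11 × 19 = 105336.
Smallest N > 34 is LCM + 34 = 105336 + 34 = 105370.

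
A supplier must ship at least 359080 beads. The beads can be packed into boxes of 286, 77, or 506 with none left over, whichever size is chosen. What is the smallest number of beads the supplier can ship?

The number of beads must be a common multiple of 286, 77, and 506, so a multiple of their LCM.
286 = 2 × 11 × 13
77 = 7 × 11
506 = 2 × 11 × 23
LCM(286, 77, 506) = 2 × 7 × 11 × 13 × 23 = 46046.
Smallest multiple of 46046 that is ≥ 359080: ⌈359080/46046⌉ × 46046 = 8 × 46046 = 368368.

368368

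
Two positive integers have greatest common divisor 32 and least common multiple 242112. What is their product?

7747584

For any two positive integers, gcd × lcm = product = 32 × 242112 = 7747584.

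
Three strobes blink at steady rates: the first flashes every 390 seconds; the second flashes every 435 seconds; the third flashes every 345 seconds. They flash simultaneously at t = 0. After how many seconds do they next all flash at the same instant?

260130 seconds

We need the least common multiple of the intervals.
390 = 2 × 3 × 5 × 13
435 = 3 × 5 × 29
345 = 3 × 5 × 23
LCM(390, 435, 345) = 2 × 3 × 5 × 13 × 23 × 29 = 260130.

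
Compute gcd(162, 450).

162 = 2 × 3^4
450 = 2 × 3^2 × 5^2
gcd(162, 450) = 2 × 3^2 = 18.

18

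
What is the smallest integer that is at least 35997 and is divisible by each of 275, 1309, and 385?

The integer must be a common multiple of 275, 1309, and 385, so a multiple of their LCM.
275 = 5^2 × 11
1309 = 7 × 11 × 17
385 = 5 × 7 × 11
LCM(275, 1309, 385) = 5^2 × 7 × 11 × 17 = 32725.
Smallest multiple of 32725 that is ≥ 35997: ⌈35997/32725⌉ × 32725 = 2 × 32725 = 65450.

65450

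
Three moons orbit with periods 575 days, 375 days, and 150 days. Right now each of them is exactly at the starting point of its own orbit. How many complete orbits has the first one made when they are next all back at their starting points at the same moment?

30 orbits

All finish a whole number of cycles simultaneously at t = LCM of the periods.
575 = 5^2 × 23
375 = 3 × 5^3
150 = 2 × 3 × 5^2
LCM(575, 375, 150) = 2 × 3 × 5^3 × 23 = 17250.
Orbits for period 575: 17250 / 575 = 30.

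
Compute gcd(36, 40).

4

36 = 2^2 × 3^2
40 = 2^3 × 5
gcd(36, 40) = 2^2 = 4.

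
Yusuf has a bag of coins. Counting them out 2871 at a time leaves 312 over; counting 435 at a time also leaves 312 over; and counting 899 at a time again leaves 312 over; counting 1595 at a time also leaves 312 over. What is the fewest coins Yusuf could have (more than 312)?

N − 312 must be a common multiple of 2871, 435, 899, and 1595.
2871 = 3^2 × 11 × 29
435 = 3 × 5 × 29
899 = 29 × 31
1595 = 5 × 11 × 29
LCM(2871, 435, 899, 1595) = 3^2 × 5 × 11 × 29 × 31 = 445005.
Smallest N > 312 is LCM + 312 = 445005 + 312 = 445317.

445317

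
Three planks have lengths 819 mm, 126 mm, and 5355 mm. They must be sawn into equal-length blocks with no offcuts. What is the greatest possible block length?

63 mm

The block length must divide every plank, so the greatest is gcd(819, 126, 5355).
819 = 3^2 × 7 × 13
126 = 2 × 3^2 × 7
5355 = 3^2 × 5 × 7 × 17
gcd(819, 126, 5355) = 3^2 × 7 = 63.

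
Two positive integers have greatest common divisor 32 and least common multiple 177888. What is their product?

5692416

For any two positive integers, gcd × lcm = product = 32 × 177888 = 5692416.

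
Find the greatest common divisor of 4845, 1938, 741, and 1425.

4845 = 3 × 5 × 17 × 19
1938 = 2 × 3 × 17 × 19
741 = 3 × 13 × 19
1425 = 3 × 5^2 × 19
gcd(4845, 1938, 741, 1425) = 3 × 19 = 57.

57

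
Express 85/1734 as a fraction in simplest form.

5/102

85 = 5 × 17
1734 = 2 × 3 × 17^2
gcd(85, 1734) = 17.
Divide numerator and denominator by 17: 85/1734 = 5/102.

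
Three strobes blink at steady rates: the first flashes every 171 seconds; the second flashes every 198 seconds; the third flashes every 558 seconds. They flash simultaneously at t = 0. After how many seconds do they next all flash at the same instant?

They coincide at every common multiple of the periods; the first is the LCM.
171 = 3^2 × 19
198 = 2 × 3^2 × 11
558 = 2 × 3^2 × 31
LCM(171, 198, 558) = 2 × 3^2 × 11 × 19 × 31 = 116622.

116622 seconds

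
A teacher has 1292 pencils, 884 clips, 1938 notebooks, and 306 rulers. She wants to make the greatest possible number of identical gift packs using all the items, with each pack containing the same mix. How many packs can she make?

The pack count must divide each quantity, so the greatest is gcd(1292, 884, 1938, 306).
1292 = 2^2 × 17 × 19
884 = 2^2 × 13 × 17
1938 = 2 × 3 × 17 × 19
306 = 2 × 3^2 × 17
gcd(1292, 884, 1938, 306) = 2 × 17 = 34.

34 packs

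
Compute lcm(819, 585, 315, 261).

819 = 3^2 × 7 × 13
585 = 3^2 × 5 × 13
315 = 3^2 × 5 × 7
261 = 3^2 × 29
LCM(819, 585, 315, 261) = 3^2 × 5 × 7 × 13 × 29 = 118755.

118755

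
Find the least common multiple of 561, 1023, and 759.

399993

561 = 3 × 11 × 17
1023 = 3 × 11 × 31
759 = 3 × 11 × 23
LCM(561, 1023, 759) = 3 × 11 × 17 × 23 × 31 = 399993.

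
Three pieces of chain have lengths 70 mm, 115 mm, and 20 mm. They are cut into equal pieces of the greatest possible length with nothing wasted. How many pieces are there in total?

41

Piece length = gcd(70, 115, 20).
70 = 2 × 5 × 7
115 = 5 × 23
20 = 2^2 × 5
gcd(70, 115, 20) = 5.
Total pieces = 70/5 + 115/5 + 20/5 = 14 + 23 + 4 = 41.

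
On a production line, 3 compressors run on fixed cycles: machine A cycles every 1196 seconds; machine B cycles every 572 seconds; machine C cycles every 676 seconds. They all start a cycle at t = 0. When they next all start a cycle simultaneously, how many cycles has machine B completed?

299 cycles

The first common completion time is the LCM of the periods.
1196 = 2^2 × 13 × 23
572 = 2^2 × 11 × 13
676 = 2^2 × 13^2
LCM(1196, 572, 676) = 2^2 × 11 × 13^2 × 23 = 171028.
Cycles for period 572: 171028 / 572 = 299.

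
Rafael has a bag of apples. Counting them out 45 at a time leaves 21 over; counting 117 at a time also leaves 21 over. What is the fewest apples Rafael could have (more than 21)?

606

N − 21 must be a common multiple of 45 and 117.
45 = 3^2 × 5
117 = 3^2 × 13
LCM(45, 117) = 3^2 × 5 × 13 = 585.
Smallest N > 21 is LCM + 21 = 585 + 21 = 606.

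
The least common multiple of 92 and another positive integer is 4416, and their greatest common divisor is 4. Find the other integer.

gcd × lcm = product of the two integers, so the other integer is (4 × 4416) / 92 = 192.

192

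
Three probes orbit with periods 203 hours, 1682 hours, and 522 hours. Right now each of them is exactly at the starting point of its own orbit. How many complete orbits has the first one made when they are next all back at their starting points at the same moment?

522 orbits

All finish a whole number of cycles simultaneously at t = LCM of the periods.
203 = 7 × 29
1682 = 2 × 29^2
522 = 2 × 3^2 × 29
LCM(203, 1682, 522) = 2 × 3^2 × 7 × 29^2 = 105966.
Orbits for period 203: 105966 / 203 = 522.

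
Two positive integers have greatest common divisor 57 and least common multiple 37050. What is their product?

For any two positive integers, gcd × lcm = product = 57 × 37050 = 2111850.

2111850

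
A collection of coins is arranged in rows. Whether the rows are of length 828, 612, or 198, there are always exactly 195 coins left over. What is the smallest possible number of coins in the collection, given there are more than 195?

N − 195 must be a common multiple of 828, 612, and 198.
828 = 2^2 × 3^2 × 23
612 = 2^2 × 3^2 × 17
198 = 2 × 3^2 × 11
LCM(828, 612, 198) = 2^2 × 3^2 × 11 × 17 × 23 = 154836.
Smallest N > 195 is LCM + 195 = 154836 + 195 = 155031.

155031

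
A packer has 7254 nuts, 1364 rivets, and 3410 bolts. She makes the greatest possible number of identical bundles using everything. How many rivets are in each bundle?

22

Number of bundles = gcd(7254, 1364, 3410).
7254 = 2 × 3^2 × 13 × 31
1364 = 2^2 × 11 × 31
3410 = 2 × 5 × 11 × 31
gcd(7254, 1364, 3410) = 2 × 31 = 62.
rivets per bundle = 1364 / 62 = 22.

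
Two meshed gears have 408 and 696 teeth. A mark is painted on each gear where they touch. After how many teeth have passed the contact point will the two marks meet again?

11832 teeth

They coincide at every common multiple of the periods; the first is the LCM.
408 = 2^3 × 3 × 17
696 = 2^3 × 3 × 29
LCM(408, 696) = 2^3 × 3 × 17 × 29 = 11832.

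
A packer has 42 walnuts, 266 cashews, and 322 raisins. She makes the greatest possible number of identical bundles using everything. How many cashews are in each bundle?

Number of bundles = gcd(42, 266, 322).
42 = 2 × 3 × 7
266 = 2 × 7 × 19
322 = 2 × 7 × 23
gcd(42, 266, 322) = 2 × 7 = 14.
cashews per bundle = 266 / 14 = 19.

19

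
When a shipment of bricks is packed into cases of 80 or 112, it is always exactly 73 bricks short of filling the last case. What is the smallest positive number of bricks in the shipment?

Being 73 short of a full case of size k means N ≡ −73 (mod k), i.e. N + 73 is a multiple of each size.
80 = 2^4 × 5
112 = 2^4 × 7
LCM(80, 112) = 2^4 × 5 × 7 = 560.
Smallest positive N is 560 − 73 = 487.

487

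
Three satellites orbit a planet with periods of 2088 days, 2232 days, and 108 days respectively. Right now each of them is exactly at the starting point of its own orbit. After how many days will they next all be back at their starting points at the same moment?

The first simultaneous occurrence is after LCM of the individual periods.
2088 = 2^3 × 3^2 × 29
2232 = 2^3 × 3^2 × 31
108 = 2^2 × 3^3
LCM(2088, 2232, 108) = 2^3 × 3^3 × 29 × 31 = 194184.

194184 days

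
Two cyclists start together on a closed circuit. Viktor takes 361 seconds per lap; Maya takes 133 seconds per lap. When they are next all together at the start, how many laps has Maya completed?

19 laps

All finish a whole number of cycles simultaneously at t = LCM of the periods.
361 = 19^2
133 = 7 × 19
LCM(361, 133) = 7 × 19^2 = 2527.
Laps for period 133: 2527 / 133 = 19.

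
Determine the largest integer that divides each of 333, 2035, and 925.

333 = 3^2 × 37
2035 = 5 × 11 × 37
925 = 5^2 × 37
gcd(333, 2035, 925) = 37.

37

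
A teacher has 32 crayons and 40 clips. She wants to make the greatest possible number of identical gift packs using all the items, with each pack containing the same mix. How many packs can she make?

By the Euclidean algorithm:
40 = 1 × 32 + 8
32 = 4 × 8 + 0
gcd(32, 40) = 8.

8 packs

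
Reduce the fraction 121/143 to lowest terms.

11/13

121 = 11^2
143 = 11 × 13
gcd(121, 143) = 11.
Divide numerator and denominator by 11: 121/143 = 11/13.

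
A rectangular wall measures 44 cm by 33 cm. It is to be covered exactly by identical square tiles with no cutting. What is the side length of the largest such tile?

By the Euclidean algorithm:
44 = 1 × 33 + 11
33 = 3 × 11 + 0
gcd(44, 33) = 11.

11 cm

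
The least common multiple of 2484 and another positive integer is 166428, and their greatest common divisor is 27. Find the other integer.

1809

gcd × lcm = product of the two integers, so the other integer is (27 × 166428) / 2484 = 1809.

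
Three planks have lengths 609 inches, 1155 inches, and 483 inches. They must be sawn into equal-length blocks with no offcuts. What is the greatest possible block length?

21 inches

This is the greatest common divisor of 609, 1155, and 483.
609 = 3 × 7 × 29
1155 = 3 × 5 × 7 × 11
483 = 3 × 7 × 23
gcd(609, 1155, 483) = 3 × 7 = 21.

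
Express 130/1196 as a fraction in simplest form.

130 = 2 × 5 × 13
1196 = 2^2 × 13 × 23
gcd(130, 1196) = 2 × 13 = 26.
Divide numerator and denominator by 26: 130/1196 = 5/46.

5/46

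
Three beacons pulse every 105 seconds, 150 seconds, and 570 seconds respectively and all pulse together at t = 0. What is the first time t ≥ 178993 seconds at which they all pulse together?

179550 seconds

Joint pulses occur at multiples of LCM(105, 150, 570).
105 = 3 × 5 × 7
150 = 2 × 3 × 5^2
570 = 2 × 3 × 5 × 19
LCM(105, 150, 570) = 2 × 3 × 5^2 × 7 × 19 = 19950.
Smallest multiple of 19950 that is ≥ 178993: ⌈178993/19950⌉ × 19950 = 9 × 19950 = 179550.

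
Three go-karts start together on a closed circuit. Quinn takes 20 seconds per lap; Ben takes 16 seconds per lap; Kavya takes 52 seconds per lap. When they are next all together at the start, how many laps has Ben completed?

65 laps

The first common completion time is the LCM of the periods.
20 = 2^2 × 5
16 = 2^4
52 = 2^2 × 13
LCM(20, 16, 52) = 2^4 × 5 × 13 = 1040.
Laps for period 16: 1040 / 16 = 65.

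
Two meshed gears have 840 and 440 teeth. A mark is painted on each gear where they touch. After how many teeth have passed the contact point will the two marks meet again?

The first simultaneous occurrence is after LCM of the individual periods.
840 = 2^3 × 3 × 5 × 7
440 = 2^3 × 5 × 11
LCM(840, 440) = 2^3 × 3 × 5 × 7 × 11 = 9240.

9240 teeth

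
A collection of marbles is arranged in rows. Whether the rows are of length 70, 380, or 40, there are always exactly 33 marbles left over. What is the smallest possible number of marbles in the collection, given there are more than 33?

5353

N − 33 must be a common multiple of 70, 380, and 40.
70 = 2 × 5 × 7
380 = 2^2 × 5 × 19
40 = 2^3 × 5
LCM(70, 380, 40) = 2^3 × 5 × 7 × 19 = 5320.
Smallest N > 33 is LCM + 33 = 5320 + 33 = 5353.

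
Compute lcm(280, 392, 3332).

280 = 2^3 × 5 × 7
392 = 2^3 × 7^2
3332 = 2^2 × 7^2 × 17
LCM(280, 392, 3332) = 2^3 × 5 × 7^2 × 17 = 33320.

33320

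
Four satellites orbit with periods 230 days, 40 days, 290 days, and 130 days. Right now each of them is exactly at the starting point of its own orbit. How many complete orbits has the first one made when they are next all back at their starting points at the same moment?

1508 orbits

The first common completion time is the LCM of the periods.
230 = 2 × 5 × 23
40 = 2^3 × 5
290 = 2 × 5 × 29
130 = 2 × 5 × 13
LCM(230, 40, 290, 130) = 2^3 × 5 × 13 × 23 × 29 = 346840.
Orbits for period 230: 346840 / 230 = 1508.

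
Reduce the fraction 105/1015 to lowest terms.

3/29

105 = 3 × 5 × 7
1015 = 5 × 7 × 29
gcd(105, 1015) = 5 × 7 = 35.
Divide numerator and denominator by 35: 105/1015 = 3/29.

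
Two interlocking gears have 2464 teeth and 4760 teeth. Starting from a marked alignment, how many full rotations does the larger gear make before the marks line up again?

They are all back at their starting positions together after one LCM of the periods.
2464 = 2^5 × 7 × 11
4760 = 2^3 × 5 × 7 × 17
LCM(2464, 4760) = 2^5 × 5 × 7 × 11 × 17 = 209440.
Rotations for period 4760: 209440 / 4760 = 44.

44 rotations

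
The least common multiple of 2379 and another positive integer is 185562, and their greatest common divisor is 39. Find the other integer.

3042

gcd × lcm = product of the two integers, so the other integer is (39 × 185562) / 2379 = 3042.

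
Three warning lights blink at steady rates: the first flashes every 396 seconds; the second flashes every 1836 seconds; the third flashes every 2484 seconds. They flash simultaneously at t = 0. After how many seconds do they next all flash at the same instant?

We need the least common multiple of the intervals.
396 = 2^2 × 3^2 × 11
1836 = 2^2 × 3^3 × 17
2484 = 2^2 × 3^3 × 23
LCM(396, 1836, 2484) = 2^2 × 3^3 × 11 × 17 × 23 = 464508.

464508 seconds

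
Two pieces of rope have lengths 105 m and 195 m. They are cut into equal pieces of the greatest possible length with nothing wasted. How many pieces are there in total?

Piece length = gcd(105, 195).
105 = 3 × 5 × 7
195 = 3 × 5 × 13
gcd(105, 195) = 3 × 5 = 15.
Total pieces = 105/15 + 195/15 = 7 + 13 = 20.

20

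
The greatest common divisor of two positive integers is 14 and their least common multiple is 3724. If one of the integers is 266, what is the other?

For two integers, gcd × lcm = product, so the other is (14 × 3724) / 266 = 52136 / 266 = 196.

196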